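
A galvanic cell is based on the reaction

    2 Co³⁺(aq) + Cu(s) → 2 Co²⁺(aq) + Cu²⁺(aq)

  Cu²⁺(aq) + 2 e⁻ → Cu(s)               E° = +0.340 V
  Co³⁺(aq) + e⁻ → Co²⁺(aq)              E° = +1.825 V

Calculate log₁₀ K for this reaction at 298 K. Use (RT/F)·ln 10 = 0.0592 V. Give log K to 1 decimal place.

The Co³⁺/Co²⁺ couple is reduced (cathode); E°cell = +1.825 − (+0.340) = +1.485 V with n = 2.
At equilibrium E = 0, so log K = nE°cell / 0.0592 = (2)(+1.485) / 0.0592 = 50.2.

log K = 50.2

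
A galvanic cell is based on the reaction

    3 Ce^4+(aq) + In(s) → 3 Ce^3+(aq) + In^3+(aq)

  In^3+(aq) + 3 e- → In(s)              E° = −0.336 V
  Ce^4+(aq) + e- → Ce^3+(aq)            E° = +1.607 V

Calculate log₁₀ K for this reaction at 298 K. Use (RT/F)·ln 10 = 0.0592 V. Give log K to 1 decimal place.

log K = 98.5

The Ce⁴⁺/Ce³⁺ couple is reduced (cathode); E°cell = +1.607 − (−0.336) = +1.943 V with n = 3.
At equilibrium E = 0, so log K = nE°cell / 0.0592 = (3)(+1.943) / 0.0592 = 98.5.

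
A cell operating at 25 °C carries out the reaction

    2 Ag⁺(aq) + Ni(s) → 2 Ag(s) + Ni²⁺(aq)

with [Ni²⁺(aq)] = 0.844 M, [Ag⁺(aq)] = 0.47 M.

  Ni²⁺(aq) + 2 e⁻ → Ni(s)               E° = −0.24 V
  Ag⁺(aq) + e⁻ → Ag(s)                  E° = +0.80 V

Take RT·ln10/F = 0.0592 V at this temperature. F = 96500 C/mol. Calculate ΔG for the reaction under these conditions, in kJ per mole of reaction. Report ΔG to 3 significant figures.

−197 kJ/mol

With Ag⁺/Ag reduced at the cathode, E°cell = +0.80 − (−0.24) = +1.04 V and n = 2.
Q = [Ni²⁺(aq)] / [Ag⁺(aq)]^2 = 3.82, so log Q = 0.582 and E = +1.04 − (0.0592/2)(0.582) = +1.0228 V.
Finally ΔG = −nFE = −(2)(96500 C/mol)(+1.0228 V) = −197 kJ/mol.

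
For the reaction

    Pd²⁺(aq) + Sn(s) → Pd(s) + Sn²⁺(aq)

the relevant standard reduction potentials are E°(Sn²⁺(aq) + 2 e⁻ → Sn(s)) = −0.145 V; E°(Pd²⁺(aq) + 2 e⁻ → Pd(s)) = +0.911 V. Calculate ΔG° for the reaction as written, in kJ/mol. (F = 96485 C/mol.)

In the reaction as written Pd²⁺(aq) is reduced, so the Pd²⁺/Pd couple is the cathode and Sn²⁺/Sn is the anode.
E°cell = +0.911 − (−0.145) = +1.056 V; balancing electrons gives n = 2.
ΔG° = −nFE°cell = −(2)(96485)(+1.056) J/mol = −204 kJ/mol.

−204 kJ/mol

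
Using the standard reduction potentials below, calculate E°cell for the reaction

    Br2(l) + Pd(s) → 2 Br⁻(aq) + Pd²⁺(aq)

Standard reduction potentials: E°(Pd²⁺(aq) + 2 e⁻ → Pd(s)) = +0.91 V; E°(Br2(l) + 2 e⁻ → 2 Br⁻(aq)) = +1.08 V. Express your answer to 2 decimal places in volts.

+0.17 V

Br2(l) gains electrons, so the Br₂/Br⁻ couple is the cathode; the Pd²⁺/Pd couple is the anode.
E°cell = E°(cathode) − E°(anode) = +1.08 − (+0.91) = +0.17 V.
The positive value indicates the reaction is spontaneous as written.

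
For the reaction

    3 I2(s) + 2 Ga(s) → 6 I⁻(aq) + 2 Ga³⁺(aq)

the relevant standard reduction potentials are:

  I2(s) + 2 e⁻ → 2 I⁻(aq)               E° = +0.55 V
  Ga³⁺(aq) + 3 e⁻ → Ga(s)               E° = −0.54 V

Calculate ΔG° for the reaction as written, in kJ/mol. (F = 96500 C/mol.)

In the reaction as written I2(s) is reduced, so the I₂/I⁻ couple is the cathode and Ga³⁺/Ga is the anode.
E°cell = +0.55 − (−0.54) = +1.09 V; balancing electrons gives n = 6.
ΔG° = −nFE°cell = −(6)(96500)(+1.09) J/mol = −631 kJ/mol.

−631 kJ/mol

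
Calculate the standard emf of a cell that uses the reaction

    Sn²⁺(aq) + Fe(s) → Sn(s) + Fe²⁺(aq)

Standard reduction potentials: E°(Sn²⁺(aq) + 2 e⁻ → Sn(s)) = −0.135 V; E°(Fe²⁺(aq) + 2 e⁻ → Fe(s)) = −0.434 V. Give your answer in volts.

+0.299 V

Sn²⁺(aq) gains electrons, so the Sn²⁺/Sn couple is the cathode; the Fe²⁺/Fe couple is the anode.
E°cell = E°(cathode) − E°(anode) = −0.135 − (−0.434) = +0.299 V.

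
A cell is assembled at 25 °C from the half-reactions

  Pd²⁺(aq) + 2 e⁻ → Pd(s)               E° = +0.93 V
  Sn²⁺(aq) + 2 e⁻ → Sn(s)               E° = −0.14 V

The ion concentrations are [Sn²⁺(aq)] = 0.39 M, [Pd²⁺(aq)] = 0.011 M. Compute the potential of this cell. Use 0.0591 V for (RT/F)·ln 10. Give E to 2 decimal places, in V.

Pd²⁺/Pd is reduced (cathode, E° = +0.93 V) and Sn²⁺/Sn is oxidized (anode).
E°cell = E°cat − E°an = +0.93 − (−0.14) = +1.07 V; n = 2.
The balanced reaction is Pd²⁺(aq) + Sn(s) → Pd(s) + Sn²⁺(aq), so Q = [Sn²⁺(aq)] / [Pd²⁺(aq)] = 35.5 and log Q = 1.550.
Applying E = E° − (RT ln10/nF)·log Q gives +1.07 − (0.0591/2)(1.550) = +1.02 V.

+1.02 V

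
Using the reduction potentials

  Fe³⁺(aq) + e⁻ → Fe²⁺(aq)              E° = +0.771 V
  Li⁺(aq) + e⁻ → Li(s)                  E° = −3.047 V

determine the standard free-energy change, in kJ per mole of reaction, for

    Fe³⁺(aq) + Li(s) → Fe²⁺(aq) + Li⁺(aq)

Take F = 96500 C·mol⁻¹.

In the reaction as written Fe³⁺(aq) is reduced, so the Fe³⁺/Fe²⁺ couple is the cathode and Li⁺/Li is the anode.
E°cell = +0.771 − (−3.047) = +3.818 V; balancing electrons gives n = 1.
ΔG° = −nFE°cell = −(1)(96500)(+3.818) J/mol = −368 kJ/mol.

−368 kJ/mol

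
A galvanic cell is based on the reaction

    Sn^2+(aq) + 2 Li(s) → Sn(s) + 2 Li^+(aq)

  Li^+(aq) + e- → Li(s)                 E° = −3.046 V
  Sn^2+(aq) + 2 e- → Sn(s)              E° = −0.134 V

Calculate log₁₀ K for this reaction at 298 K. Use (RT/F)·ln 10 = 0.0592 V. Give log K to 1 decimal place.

The Sn²⁺/Sn couple is reduced (cathode); E°cell = −0.134 − (−3.046) = +2.912 V with n = 2.
At equilibrium E = 0, so log K = nE°cell / 0.0592 = (2)(+2.912) / 0.0592 = 98.4.

log K = 98.4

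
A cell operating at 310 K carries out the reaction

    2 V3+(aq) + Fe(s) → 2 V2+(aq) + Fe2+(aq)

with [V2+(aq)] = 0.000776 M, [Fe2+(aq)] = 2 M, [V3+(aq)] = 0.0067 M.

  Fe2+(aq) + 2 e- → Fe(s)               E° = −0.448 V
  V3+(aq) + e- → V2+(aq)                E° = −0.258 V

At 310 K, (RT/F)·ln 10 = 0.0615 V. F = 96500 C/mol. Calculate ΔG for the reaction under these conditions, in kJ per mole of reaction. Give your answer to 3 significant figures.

−46.0 kJ/mol

The standard cell potential is −0.258 − (−0.448) = +0.190 V, with n = 2 electrons in the balanced equation.
Here Q = ([V2+(aq)]^2·[Fe2+(aq)]) / [V3+(aq)]^2 = 0.0268 (log Q = −1.571), giving E = +0.190 − (0.0615/2)·(−1.571) = +0.2383 V.
Finally ΔG = −nFE = −(2)(96500 C/mol)(+0.2383 V) = −46.0 kJ/mol.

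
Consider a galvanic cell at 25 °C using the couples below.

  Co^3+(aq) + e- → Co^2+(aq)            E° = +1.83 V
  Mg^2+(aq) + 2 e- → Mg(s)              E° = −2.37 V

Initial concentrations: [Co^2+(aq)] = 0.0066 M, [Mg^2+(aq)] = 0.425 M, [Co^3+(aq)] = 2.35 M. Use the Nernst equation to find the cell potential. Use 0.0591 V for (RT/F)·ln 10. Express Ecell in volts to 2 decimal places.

+4.36 V

The Co³⁺/Co²⁺ couple has the more positive E°, so it is the cathode; Mg²⁺/Mg is the anode.
The standard potential is +1.83 − (−2.37) = +4.20 V and the balanced reaction transfers n = 2 electrons.
For the overall reaction 2 Co^3+(aq) + Mg(s) → 2 Co^2+(aq) + Mg^2+(aq), Q = ([Co^2+(aq)]^2·[Mg^2+(aq)]) / [Co^3+(aq)]^2 = 3.35×10^−6, giving log Q = −5.475.
Applying E = E° − (RT ln10/nF)·log Q gives +4.20 − (0.0591/2)(−5.475) = +4.36 V.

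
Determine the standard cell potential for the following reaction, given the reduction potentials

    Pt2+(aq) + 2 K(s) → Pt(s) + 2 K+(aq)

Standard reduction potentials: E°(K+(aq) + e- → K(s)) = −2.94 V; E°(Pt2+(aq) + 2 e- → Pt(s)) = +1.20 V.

+4.14 V

Pt2+(aq) gains electrons, so the Pt²⁺/Pt couple is the cathode; the K⁺/K couple is the anode.
E°cell = E°(cathode) − E°(anode) = +1.20 − (−2.94) = +4.14 V.
The positive value indicates the reaction is spontaneous as written.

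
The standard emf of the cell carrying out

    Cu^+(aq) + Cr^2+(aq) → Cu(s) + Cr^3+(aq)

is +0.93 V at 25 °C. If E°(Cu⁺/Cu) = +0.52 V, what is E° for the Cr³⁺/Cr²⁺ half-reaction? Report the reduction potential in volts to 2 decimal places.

In the reaction as written the Cu⁺/Cu couple is reduced (cathode) and Cr³⁺/Cr²⁺ is oxidized (anode), so E°cell = E°(Cu⁺/Cu) − E°(Cr³⁺/Cr²⁺).
E°(Cr³⁺/Cr²⁺) = E°(cathode) − E°cell = +0.52 − (+0.93) = −0.41 V.

−0.41 V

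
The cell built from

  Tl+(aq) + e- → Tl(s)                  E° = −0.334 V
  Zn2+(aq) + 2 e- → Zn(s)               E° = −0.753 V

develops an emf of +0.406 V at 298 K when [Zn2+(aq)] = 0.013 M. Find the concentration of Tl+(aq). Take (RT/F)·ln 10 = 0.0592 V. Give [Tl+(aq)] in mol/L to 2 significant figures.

0.069 M

With Tl⁺/Tl at the cathode and Zn²⁺/Zn at the anode, E°cell = −0.334 − (−0.753) = +0.419 V (n = 2).
Since E = E° − (0.0592/n)·log Q, log Q = n(E° − E)/0.0592 = 0.439.
Balancing electrons gives 2 Tl+(aq) + Zn(s) → 2 Tl(s) + Zn2+(aq); thus Q = [Zn2+(aq)] / [Tl+(aq)]^2.
Substituting the known concentrations and solving, log [Tl+(aq)] = −1.163 and [Tl+(aq)] = 0.069 M.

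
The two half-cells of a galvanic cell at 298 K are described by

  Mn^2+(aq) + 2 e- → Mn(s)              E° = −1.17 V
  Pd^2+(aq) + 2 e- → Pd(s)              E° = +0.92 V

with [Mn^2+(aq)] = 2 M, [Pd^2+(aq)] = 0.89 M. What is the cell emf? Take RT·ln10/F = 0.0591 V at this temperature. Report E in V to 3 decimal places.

The Pd²⁺/Pd couple has the more positive E°, so it is the cathode; Mn²⁺/Mn is the anode.
E°cell = +0.92 − (−1.17) = +2.09 V, with n = 2 electrons transferred.
The balanced reaction is Pd^2+(aq) + Mn(s) → Pd(s) + Mn^2+(aq), so Q = [Mn^2+(aq)] / [Pd^2+(aq)] = 2.25 and log Q = 0.352.
By the Nernst equation, E = +2.09 − (0.0591/2)·(0.352) = +2.080 V.

+2.080 V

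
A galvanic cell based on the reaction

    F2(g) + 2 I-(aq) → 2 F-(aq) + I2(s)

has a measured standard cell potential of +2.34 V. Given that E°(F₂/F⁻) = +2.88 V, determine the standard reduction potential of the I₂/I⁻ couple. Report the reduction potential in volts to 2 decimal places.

+0.54 V

In the reaction as written the F₂/F⁻ couple is reduced (cathode) and I₂/I⁻ is oxidized (anode), so E°cell = E°(F₂/F⁻) − E°(I₂/I⁻).
E°(I₂/I⁻) = E°(cathode) − E°cell = +2.88 − (+2.34) = +0.54 V.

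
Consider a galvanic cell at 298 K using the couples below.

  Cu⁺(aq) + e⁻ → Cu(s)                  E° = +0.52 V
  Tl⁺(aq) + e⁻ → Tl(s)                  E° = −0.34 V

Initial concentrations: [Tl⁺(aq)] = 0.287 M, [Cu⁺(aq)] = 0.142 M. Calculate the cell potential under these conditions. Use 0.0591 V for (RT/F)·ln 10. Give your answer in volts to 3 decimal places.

The Cu⁺/Cu couple has the more positive E°, so it is the cathode; Tl⁺/Tl is the anode.
E°cell = E°cat − E°an = +0.52 − (−0.34) = +0.86 V; n = 1.
For the overall reaction Cu⁺(aq) + Tl(s) → Cu(s) + Tl⁺(aq), Q = [Tl⁺(aq)] / [Cu⁺(aq)] = 2.02, giving log Q = 0.306.
By the Nernst equation, E = +0.86 − (0.0591/1)·(0.306) = +0.842 V.

+0.842 V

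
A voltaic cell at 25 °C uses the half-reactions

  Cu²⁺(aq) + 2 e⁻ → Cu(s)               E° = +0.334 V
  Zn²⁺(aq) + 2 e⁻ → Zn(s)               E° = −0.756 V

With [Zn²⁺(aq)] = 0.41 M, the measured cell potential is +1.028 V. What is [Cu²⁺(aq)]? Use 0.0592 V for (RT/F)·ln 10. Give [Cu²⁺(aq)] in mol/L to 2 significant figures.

With Cu²⁺/Cu at the cathode and Zn²⁺/Zn at the anode, E°cell = +0.334 − (−0.756) = +1.090 V (n = 2).
From the Nernst equation, log Q = n(E° − E)/0.0592 = 2·(+1.090 − (+1.028))/0.0592 = 2.095.
The balanced reaction is Cu²⁺(aq) + Zn(s) → Cu(s) + Zn²⁺(aq), so Q = [Zn²⁺(aq)] / [Cu²⁺(aq)].
Solving for the unknown gives log [Cu²⁺(aq)] = −2.482, so [Cu²⁺(aq)] ≈ 0.0033 M.

0.0033 M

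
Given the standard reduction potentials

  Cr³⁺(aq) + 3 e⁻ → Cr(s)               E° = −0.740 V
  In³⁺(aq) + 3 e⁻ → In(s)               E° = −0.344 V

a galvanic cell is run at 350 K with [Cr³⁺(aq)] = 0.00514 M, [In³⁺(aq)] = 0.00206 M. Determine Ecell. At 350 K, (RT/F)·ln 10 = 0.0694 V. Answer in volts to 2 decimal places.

+0.39 V

The In³⁺/In couple has the more positive E°, so it is the cathode; Cr³⁺/Cr is the anode.
E°cell = E°cat − E°an = −0.344 − (−0.740) = +0.396 V; n = 3.
For the overall reaction In³⁺(aq) + Cr(s) → In(s) + Cr³⁺(aq), Q = [Cr³⁺(aq)] / [In³⁺(aq)] = 2.5, giving log Q = 0.397.
Applying E = E° − (RT ln10/nF)·log Q gives +0.396 − (0.0694/3)(0.397) = +0.39 V.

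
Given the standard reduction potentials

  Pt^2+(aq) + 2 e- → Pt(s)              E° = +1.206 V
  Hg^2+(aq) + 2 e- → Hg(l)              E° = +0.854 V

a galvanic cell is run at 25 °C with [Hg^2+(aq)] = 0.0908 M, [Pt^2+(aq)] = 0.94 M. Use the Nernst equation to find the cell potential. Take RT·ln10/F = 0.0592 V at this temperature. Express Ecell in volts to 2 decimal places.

Pt²⁺/Pt is reduced (cathode, E° = +1.206 V) and Hg²⁺/Hg is oxidized (anode).
E°cell = E°cat − E°an = +1.206 − (+0.854) = +0.352 V; n = 2.
The balanced reaction is Pt^2+(aq) + Hg(l) → Pt(s) + Hg^2+(aq), so Q = [Hg^2+(aq)] / [Pt^2+(aq)] = 0.0966 and log Q = −1.015.
E = E° − (0.0592/n)·log Q = +0.352 − (0.0592/2)(−1.015) = +0.38 V.

+0.38 V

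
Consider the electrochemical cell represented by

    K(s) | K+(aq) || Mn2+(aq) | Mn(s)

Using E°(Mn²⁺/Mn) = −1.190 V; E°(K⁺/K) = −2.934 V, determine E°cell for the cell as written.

By convention the left-hand electrode in cell notation is the anode (oxidation) and the right-hand electrode is the cathode (reduction).
E°cell = E°(right) − E°(left) = −1.190 − (−2.934) = +1.744 V.

+1.744 V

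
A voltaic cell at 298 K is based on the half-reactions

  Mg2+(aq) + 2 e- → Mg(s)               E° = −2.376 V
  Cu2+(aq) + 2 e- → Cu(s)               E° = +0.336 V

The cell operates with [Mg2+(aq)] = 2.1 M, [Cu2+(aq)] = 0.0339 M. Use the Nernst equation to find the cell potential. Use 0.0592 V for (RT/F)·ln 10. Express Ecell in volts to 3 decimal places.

+2.659 V

Since E°(Cu²⁺/Cu) > E°(Mg²⁺/Mg), Cu²⁺/Cu serves as the cathode.
The standard potential is +0.336 − (−2.376) = +2.712 V and the balanced reaction transfers n = 2 electrons.
Balancing gives Cu2+(aq) + Mg(s) → Cu(s) + Mg2+(aq); hence Q = [Mg2+(aq)] / [Cu2+(aq)] = 61.9 (log Q = 1.792).
Applying E = E° − (RT ln10/nF)·log Q gives +2.712 − (0.0592/2)(1.792) = +2.659 V.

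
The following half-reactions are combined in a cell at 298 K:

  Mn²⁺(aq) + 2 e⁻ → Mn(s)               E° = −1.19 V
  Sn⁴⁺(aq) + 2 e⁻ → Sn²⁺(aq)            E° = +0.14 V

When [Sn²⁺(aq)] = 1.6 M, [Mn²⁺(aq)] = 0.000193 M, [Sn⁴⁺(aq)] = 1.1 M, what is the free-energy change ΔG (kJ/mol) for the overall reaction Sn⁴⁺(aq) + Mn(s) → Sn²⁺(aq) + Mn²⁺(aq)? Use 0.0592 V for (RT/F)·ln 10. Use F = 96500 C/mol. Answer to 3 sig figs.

E°cell = +0.14 − (−1.19) = +1.33 V; the balanced reaction transfers n = 2 electrons.
Here Q = ([Sn²⁺(aq)]·[Mn²⁺(aq)]) / [Sn⁴⁺(aq)] = 0.000281 (log Q = −3.552), giving E = +1.33 − (0.0592/2)·(−3.552) = +1.4351 V.
ΔG = −nFE = −(2)(96500)(+1.4351) J/mol = −277 kJ/mol.

−277 kJ/mol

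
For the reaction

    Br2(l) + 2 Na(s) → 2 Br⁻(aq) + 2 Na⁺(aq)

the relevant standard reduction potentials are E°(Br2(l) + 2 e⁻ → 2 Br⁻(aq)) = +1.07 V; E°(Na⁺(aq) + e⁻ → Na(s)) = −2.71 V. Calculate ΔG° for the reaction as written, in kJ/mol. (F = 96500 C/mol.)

In the reaction as written Br2(l) is reduced, so the Br₂/Br⁻ couple is the cathode and Na⁺/Na is the anode.
E°cell = +1.07 − (−2.71) = +3.78 V; balancing electrons gives n = 2.
ΔG° = −nFE°cell = −(2)(96500)(+3.78) J/mol = −730 kJ/mol.

−730 kJ/mol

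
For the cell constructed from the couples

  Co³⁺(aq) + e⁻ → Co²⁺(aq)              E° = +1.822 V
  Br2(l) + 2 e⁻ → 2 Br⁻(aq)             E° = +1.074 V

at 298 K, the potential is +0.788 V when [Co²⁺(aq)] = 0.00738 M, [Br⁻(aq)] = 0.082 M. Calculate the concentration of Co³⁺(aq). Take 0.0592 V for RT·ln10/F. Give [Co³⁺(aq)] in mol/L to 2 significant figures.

0.43 M

The Co³⁺/Co²⁺ couple has the larger reduction potential, so it is the cathode: E°cell = +1.822 − (+1.074) = +0.748 V and n = 2.
From the Nernst equation, log Q = n(E° − E)/0.0592 = 2·(+0.748 − (+0.788))/0.0592 = −1.351.
For 2 Co³⁺(aq) + 2 Br⁻(aq) → 2 Co²⁺(aq) + Br2(l), the reaction quotient is Q = [Co²⁺(aq)]^2 / ([Co³⁺(aq)]^2·[Br⁻(aq)]^2).
Isolating [Co³⁺(aq)] in Q = 10^{−1.351} yields log [Co³⁺(aq)] = −0.370, i.e. 0.43 M.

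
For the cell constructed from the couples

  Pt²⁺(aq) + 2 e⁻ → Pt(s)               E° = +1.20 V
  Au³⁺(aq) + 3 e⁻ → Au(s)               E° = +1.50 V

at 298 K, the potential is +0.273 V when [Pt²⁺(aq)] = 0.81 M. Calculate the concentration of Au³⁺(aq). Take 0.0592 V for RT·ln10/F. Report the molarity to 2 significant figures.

Au³⁺/Au is the cathode (higher E°); E°cell = +1.50 − (+1.20) = +0.30 V with n = 6.
Since E = E° − (0.0592/n)·log Q, log Q = n(E° − E)/0.0592 = 2.736.
The balanced reaction is 2 Au³⁺(aq) + 3 Pt(s) → 2 Au(s) + 3 Pt²⁺(aq), so Q = [Pt²⁺(aq)]^3 / [Au³⁺(aq)]^2.
Substituting the known concentrations and solving, log [Au³⁺(aq)] = −1.505 and [Au³⁺(aq)] = 0.031 M.

0.031 M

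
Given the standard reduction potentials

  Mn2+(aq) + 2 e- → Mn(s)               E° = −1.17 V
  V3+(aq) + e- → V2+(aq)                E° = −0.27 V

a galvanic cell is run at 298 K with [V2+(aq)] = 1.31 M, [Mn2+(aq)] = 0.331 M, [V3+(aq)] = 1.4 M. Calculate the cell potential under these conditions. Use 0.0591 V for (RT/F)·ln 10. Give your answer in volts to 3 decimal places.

+0.916 V

V³⁺/V²⁺ is reduced (cathode, E° = −0.27 V) and Mn²⁺/Mn is oxidized (anode).
E°cell = −0.27 − (−1.17) = +0.90 V, with n = 2 electrons transferred.
For the overall reaction 2 V3+(aq) + Mn(s) → 2 V2+(aq) + Mn2+(aq), Q = ([V2+(aq)]^2·[Mn2+(aq)]) / [V3+(aq)]^2 = 0.29, giving log Q = −0.538.
Applying E = E° − (RT ln10/nF)·log Q gives +0.90 − (0.0591/2)(−0.538) = +0.916 V.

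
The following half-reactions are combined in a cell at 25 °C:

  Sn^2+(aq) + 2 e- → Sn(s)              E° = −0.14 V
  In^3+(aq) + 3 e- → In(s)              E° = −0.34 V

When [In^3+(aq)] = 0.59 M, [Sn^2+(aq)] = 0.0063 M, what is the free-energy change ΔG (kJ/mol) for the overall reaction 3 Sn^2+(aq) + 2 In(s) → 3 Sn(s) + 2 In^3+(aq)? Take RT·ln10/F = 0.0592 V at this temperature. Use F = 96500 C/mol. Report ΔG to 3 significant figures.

−80.7 kJ/mol

With Sn²⁺/Sn reduced at the cathode, E°cell = −0.14 − (−0.34) = +0.20 V and n = 6.
The reaction quotient is [In^3+(aq)]^2 / [Sn^2+(aq)]^3 = 1.39×10^6; by Nernst, E = +0.20 − (0.0592/6)(6.144) = +0.1394 V.
Finally ΔG = −nFE = −(6)(96500 C/mol)(+0.1394 V) = −80.7 kJ/mol.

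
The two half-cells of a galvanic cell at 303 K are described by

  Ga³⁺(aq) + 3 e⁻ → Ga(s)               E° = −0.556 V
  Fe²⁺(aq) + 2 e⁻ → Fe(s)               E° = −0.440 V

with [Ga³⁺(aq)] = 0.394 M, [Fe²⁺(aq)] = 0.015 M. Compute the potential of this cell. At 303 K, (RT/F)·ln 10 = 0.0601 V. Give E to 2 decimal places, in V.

Fe²⁺/Fe is reduced (cathode, E° = −0.440 V) and Ga³⁺/Ga is oxidized (anode).
E°cell = −0.440 − (−0.556) = +0.116 V, with n = 6 electrons transferred.
For the overall reaction 3 Fe²⁺(aq) + 2 Ga(s) → 3 Fe(s) + 2 Ga³⁺(aq), Q = [Ga³⁺(aq)]^2 / [Fe²⁺(aq)]^3 = 4.6×10^4, giving log Q = 4.663.
E = E° − (0.0601/n)·log Q = +0.116 − (0.0601/6)(4.663) = +0.07 V.

+0.07 V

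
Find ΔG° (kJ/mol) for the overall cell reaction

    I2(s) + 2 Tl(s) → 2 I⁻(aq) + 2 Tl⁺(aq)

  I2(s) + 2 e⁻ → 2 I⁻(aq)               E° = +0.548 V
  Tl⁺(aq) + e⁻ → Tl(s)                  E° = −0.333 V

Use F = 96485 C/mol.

−170 kJ/mol

In the reaction as written I2(s) is reduced, so the I₂/I⁻ couple is the cathode and Tl⁺/Tl is the anode.
E°cell = +0.548 − (−0.333) = +0.881 V; balancing electrons gives n = 2.
ΔG° = −nFE°cell = −(2)(96485)(+0.881) J/mol = −170 kJ/mol.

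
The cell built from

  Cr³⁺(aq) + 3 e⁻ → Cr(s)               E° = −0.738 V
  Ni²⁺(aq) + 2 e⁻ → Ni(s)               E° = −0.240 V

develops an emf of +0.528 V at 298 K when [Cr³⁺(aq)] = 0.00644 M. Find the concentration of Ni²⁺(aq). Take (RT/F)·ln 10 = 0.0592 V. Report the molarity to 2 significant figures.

0.36 M

The Ni²⁺/Ni couple has the larger reduction potential, so it is the cathode: E°cell = −0.240 − (−0.738) = +0.498 V and n = 6.
From the Nernst equation, log Q = n(E° − E)/0.0592 = 6·(+0.498 − (+0.528))/0.0592 = −3.041.
The balanced reaction is 3 Ni²⁺(aq) + 2 Cr(s) → 3 Ni(s) + 2 Cr³⁺(aq), so Q = [Cr³⁺(aq)]^2 / [Ni²⁺(aq)]^3.
Isolating [Ni²⁺(aq)] in Q = 10^{−3.041} yields log [Ni²⁺(aq)] = −0.447, i.e. 0.36 M.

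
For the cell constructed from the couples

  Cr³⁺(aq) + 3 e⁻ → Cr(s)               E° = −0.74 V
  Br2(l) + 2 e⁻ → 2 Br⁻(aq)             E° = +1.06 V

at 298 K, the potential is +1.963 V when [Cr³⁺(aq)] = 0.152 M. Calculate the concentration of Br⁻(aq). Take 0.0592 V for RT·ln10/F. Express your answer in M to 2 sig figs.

0.0033 M

Br₂/Br⁻ is the cathode (higher E°); E°cell = +1.06 − (−0.74) = +1.80 V with n = 6.
Since E = E° − (0.0592/n)·log Q, log Q = n(E° − E)/0.0592 = −16.520.
Balancing electrons gives 3 Br2(l) + 2 Cr(s) → 6 Br⁻(aq) + 2 Cr³⁺(aq); thus Q = [Br⁻(aq)]^6·[Cr³⁺(aq)]^2.
Solving for the unknown gives log [Br⁻(aq)] = −2.481, so [Br⁻(aq)] ≈ 0.0033 M.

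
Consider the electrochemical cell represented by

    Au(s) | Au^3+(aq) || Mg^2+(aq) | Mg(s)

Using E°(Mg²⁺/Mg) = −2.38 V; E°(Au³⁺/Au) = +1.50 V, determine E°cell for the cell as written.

−3.88 V

By convention the left-hand electrode in cell notation is the anode (oxidation) and the right-hand electrode is the cathode (reduction).
E°cell = E°(right) − E°(left) = −2.38 − (+1.50) = −3.88 V.
The negative sign shows that, as written, the cell would require an external voltage to drive the reaction.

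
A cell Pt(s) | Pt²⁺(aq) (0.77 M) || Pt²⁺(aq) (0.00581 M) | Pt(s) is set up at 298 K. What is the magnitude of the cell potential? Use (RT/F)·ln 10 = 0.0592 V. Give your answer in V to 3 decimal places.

0.063 V

For a concentration cell E°cell = 0, since both electrodes use the same couple.
The compartment with the higher Pt²⁺(aq) concentration (0.77 M) acts as the cathode; ions are reduced there and produced at the dilute (0.00581 M) anode.
With n = 2, Ecell = −(0.0592/2)·log([dilute]/[conc]) = −(0.0592/2)·log(0.00581/0.77) = +0.063 V.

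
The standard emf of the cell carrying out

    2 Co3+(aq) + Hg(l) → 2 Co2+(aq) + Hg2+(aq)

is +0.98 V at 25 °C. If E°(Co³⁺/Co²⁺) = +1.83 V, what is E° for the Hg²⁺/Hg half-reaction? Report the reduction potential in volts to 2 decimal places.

In the reaction as written the Co³⁺/Co²⁺ couple is reduced (cathode) and Hg²⁺/Hg is oxidized (anode), so E°cell = E°(Co³⁺/Co²⁺) − E°(Hg²⁺/Hg).
E°(Hg²⁺/Hg) = E°(cathode) − E°cell = +1.83 − (+0.98) = +0.85 V.

+0.85 V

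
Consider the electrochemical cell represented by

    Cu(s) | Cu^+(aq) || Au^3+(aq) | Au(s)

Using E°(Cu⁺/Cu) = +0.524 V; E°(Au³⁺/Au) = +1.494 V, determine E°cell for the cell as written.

+0.970 V

By convention the left-hand electrode in cell notation is the anode (oxidation) and the right-hand electrode is the cathode (reduction).
E°cell = E°(right) − E°(left) = +1.494 − (+0.524) = +0.970 V.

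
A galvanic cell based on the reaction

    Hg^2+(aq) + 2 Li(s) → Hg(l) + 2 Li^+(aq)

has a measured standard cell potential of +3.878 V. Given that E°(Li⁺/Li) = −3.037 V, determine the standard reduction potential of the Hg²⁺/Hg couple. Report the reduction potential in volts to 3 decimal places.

+0.841 V

In the reaction as written the Hg²⁺/Hg couple is reduced (cathode) and Li⁺/Li is oxidized (anode), so E°cell = E°(Hg²⁺/Hg) − E°(Li⁺/Li).
E°(Hg²⁺/Hg) = E°cell + E°(anode) = +3.878 + (−3.037) = +0.841 V.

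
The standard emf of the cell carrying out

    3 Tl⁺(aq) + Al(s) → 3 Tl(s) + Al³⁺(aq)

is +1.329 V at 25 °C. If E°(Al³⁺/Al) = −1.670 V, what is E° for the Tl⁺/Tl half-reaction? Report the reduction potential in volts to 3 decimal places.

In the reaction as written the Tl⁺/Tl couple is reduced (cathode) and Al³⁺/Al is oxidized (anode), so E°cell = E°(Tl⁺/Tl) − E°(Al³⁺/Al).
E°(Tl⁺/Tl) = E°cell + E°(anode) = +1.329 + (−1.670) = −0.341 V.

−0.341 V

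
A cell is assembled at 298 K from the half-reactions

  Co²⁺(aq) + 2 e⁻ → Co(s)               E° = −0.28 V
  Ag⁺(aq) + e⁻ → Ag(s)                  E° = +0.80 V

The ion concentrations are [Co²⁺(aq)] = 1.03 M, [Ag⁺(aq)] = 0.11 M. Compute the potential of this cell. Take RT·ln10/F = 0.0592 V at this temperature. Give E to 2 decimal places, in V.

The Ag⁺/Ag couple has the more positive E°, so it is the cathode; Co²⁺/Co is the anode.
E°cell = +0.80 − (−0.28) = +1.08 V, with n = 2 electrons transferred.
For the overall reaction 2 Ag⁺(aq) + Co(s) → 2 Ag(s) + Co²⁺(aq), Q = [Co²⁺(aq)] / [Ag⁺(aq)]^2 = 85.1, giving log Q = 1.930.
E = E° − (0.0592/n)·log Q = +1.08 − (0.0592/2)(1.930) = +1.02 V.

+1.02 V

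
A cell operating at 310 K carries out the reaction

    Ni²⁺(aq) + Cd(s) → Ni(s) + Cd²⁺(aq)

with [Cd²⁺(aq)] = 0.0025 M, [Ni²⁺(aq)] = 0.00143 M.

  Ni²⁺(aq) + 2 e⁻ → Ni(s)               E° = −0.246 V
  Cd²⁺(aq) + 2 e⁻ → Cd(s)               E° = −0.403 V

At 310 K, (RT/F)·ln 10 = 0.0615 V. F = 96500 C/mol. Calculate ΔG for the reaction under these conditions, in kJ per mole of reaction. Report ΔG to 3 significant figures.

−28.9 kJ/mol

The standard cell potential is −0.246 − (−0.403) = +0.157 V, with n = 2 electrons in the balanced equation.
Q = [Cd²⁺(aq)] / [Ni²⁺(aq)] = 1.75, so log Q = 0.243 and E = +0.157 − (0.0615/2)(0.243) = +0.1495 V.
Then ΔG = −nFE = −2 × 96500 × +0.1495 J/mol = −28.9 kJ/mol.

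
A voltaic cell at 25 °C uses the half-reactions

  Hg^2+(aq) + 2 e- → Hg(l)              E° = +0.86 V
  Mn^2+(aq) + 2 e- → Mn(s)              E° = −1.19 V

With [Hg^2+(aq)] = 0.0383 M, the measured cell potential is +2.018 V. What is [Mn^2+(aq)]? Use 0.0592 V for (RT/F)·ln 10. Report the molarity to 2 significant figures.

0.46 M

With Hg²⁺/Hg at the cathode and Mn²⁺/Mn at the anode, E°cell = +0.86 − (−1.19) = +2.05 V (n = 2).
Since E = E° − (0.0592/n)·log Q, log Q = n(E° − E)/0.0592 = 1.081.
For Hg^2+(aq) + Mn(s) → Hg(l) + Mn^2+(aq), the reaction quotient is Q = [Mn^2+(aq)] / [Hg^2+(aq)].
Solving for the unknown gives log [Mn^2+(aq)] = −0.336, so [Mn^2+(aq)] ≈ 0.46 M.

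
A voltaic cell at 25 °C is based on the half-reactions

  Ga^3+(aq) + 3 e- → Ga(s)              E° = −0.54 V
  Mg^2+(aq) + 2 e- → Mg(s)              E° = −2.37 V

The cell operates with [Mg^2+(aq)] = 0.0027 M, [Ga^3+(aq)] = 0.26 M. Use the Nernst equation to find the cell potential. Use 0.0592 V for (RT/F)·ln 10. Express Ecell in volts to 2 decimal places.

+1.89 V

Since E°(Ga³⁺/Ga) > E°(Mg²⁺/Mg), Ga³⁺/Ga serves as the cathode.
E°cell = E°cat − E°an = −0.54 − (−2.37) = +1.83 V; n = 6.
The balanced reaction is 2 Ga^3+(aq) + 3 Mg(s) → 2 Ga(s) + 3 Mg^2+(aq), so Q = [Mg^2+(aq)]^3 / [Ga^3+(aq)]^2 = 2.91×10^−7 and log Q = −6.536.
E = E° − (0.0592/n)·log Q = +1.83 − (0.0592/6)(−6.536) = +1.89 V.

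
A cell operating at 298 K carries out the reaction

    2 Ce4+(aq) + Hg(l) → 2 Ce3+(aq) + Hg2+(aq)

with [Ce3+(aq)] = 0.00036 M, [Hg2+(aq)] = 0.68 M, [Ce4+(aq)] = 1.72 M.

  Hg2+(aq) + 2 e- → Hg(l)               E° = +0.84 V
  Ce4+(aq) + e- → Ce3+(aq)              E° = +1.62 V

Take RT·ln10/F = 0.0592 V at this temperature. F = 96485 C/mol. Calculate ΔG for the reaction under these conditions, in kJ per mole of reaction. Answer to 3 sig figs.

The standard cell potential is +1.62 − (+0.84) = +0.78 V, with n = 2 electrons in the balanced equation.
Q = ([Ce3+(aq)]^2·[Hg2+(aq)]) / [Ce4+(aq)]^2 = 2.98×10^−8, so log Q = −7.526 and E = +0.78 − (0.0592/2)(−7.526) = +1.0028 V.
Then ΔG = −nFE = −2 × 96485 × +1.0028 J/mol = −194 kJ/mol.

−194 kJ/mol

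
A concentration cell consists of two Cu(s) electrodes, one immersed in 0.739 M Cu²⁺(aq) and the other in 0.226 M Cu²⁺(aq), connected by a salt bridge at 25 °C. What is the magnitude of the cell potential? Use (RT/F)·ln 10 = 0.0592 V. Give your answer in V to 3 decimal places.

For a concentration cell E°cell = 0, since both electrodes use the same couple.
The compartment with the higher Cu²⁺(aq) concentration (0.739 M) acts as the cathode; ions are reduced there and produced at the dilute (0.226 M) anode.
With n = 2, Ecell = −(0.0592/2)·log([dilute]/[conc]) = −(0.0592/2)·log(0.226/0.739) = +0.015 V.

0.015 V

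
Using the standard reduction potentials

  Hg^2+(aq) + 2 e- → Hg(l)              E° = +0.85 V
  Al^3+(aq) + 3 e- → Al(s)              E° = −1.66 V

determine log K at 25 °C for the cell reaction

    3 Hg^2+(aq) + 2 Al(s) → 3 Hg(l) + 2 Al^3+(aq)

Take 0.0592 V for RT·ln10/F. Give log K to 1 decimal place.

The Hg²⁺/Hg couple is reduced (cathode); E°cell = +0.85 − (−1.66) = +2.51 V with n = 6.
At equilibrium E = 0, so log K = nE°cell / 0.0592 = (6)(+2.51) / 0.0592 = 254.4.

log K = 254.4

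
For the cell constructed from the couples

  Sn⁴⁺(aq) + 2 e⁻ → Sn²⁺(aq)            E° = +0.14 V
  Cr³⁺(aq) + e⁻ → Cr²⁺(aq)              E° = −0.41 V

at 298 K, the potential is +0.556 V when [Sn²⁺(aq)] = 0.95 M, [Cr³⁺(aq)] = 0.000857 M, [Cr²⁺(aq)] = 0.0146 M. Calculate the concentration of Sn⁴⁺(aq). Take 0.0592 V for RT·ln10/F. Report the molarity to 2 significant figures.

Sn⁴⁺/Sn²⁺ is the cathode (higher E°); E°cell = +0.14 − (−0.41) = +0.55 V with n = 2.
Rearranging E = E° − (0.0592/n)·log Q gives log Q = 2(+0.55 − (+0.556))/0.0592 = −0.203.
Balancing electrons gives Sn⁴⁺(aq) + 2 Cr²⁺(aq) → Sn²⁺(aq) + 2 Cr³⁺(aq); thus Q = ([Sn²⁺(aq)]·[Cr³⁺(aq)]^2) / ([Sn⁴⁺(aq)]·[Cr²⁺(aq)]^2).
Solving for the unknown gives log [Sn⁴⁺(aq)] = −2.282, so [Sn⁴⁺(aq)] ≈ 0.0052 M.

0.0052 M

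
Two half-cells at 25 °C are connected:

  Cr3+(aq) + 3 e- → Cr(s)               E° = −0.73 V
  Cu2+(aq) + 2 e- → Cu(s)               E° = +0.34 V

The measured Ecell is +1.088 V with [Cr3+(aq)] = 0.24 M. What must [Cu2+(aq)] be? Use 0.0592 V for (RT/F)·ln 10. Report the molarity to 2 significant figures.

1.6 M

The Cu²⁺/Cu couple has the larger reduction potential, so it is the cathode: E°cell = +0.34 − (−0.73) = +1.07 V and n = 6.
From the Nernst equation, log Q = n(E° − E)/0.0592 = 6·(+1.07 − (+1.088))/0.0592 = −1.824.
The balanced reaction is 3 Cu2+(aq) + 2 Cr(s) → 3 Cu(s) + 2 Cr3+(aq), so Q = [Cr3+(aq)]^2 / [Cu2+(aq)]^3.
Solving for the unknown gives log [Cu2+(aq)] = 0.195, so [Cu2+(aq)] ≈ 1.6 M.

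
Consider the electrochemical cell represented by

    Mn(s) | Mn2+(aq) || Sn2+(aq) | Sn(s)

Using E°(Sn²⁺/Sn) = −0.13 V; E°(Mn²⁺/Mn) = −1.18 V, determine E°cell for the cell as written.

By convention the left-hand electrode in cell notation is the anode (oxidation) and the right-hand electrode is the cathode (reduction).
E°cell = E°(right) − E°(left) = −0.13 − (−1.18) = +1.05 V.

+1.05 V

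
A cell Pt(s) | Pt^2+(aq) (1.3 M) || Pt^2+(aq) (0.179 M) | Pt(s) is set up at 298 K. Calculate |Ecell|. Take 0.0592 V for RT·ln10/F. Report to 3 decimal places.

For a concentration cell E°cell = 0, since both electrodes use the same couple.
The compartment with the higher Pt^2+(aq) concentration (1.3 M) acts as the cathode; ions are reduced there and produced at the dilute (0.179 M) anode.
With n = 2, Ecell = −(0.0592/2)·log([dilute]/[conc]) = −(0.0592/2)·log(0.179/1.3) = +0.025 V.

0.025 V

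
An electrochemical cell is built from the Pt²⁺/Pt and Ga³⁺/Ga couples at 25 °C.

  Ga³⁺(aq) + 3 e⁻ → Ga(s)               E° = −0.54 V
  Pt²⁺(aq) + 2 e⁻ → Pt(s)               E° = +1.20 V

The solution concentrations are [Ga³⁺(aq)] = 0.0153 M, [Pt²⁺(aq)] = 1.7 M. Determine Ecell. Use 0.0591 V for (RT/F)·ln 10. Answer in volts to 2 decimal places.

+1.78 V

Since E°(Pt²⁺/Pt) > E°(Ga³⁺/Ga), Pt²⁺/Pt serves as the cathode.
The standard potential is +1.20 − (−0.54) = +1.74 V and the balanced reaction transfers n = 6 electrons.
For the overall reaction 3 Pt²⁺(aq) + 2 Ga(s) → 3 Pt(s) + 2 Ga³⁺(aq), Q = [Ga³⁺(aq)]^2 / [Pt²⁺(aq)]^3 = 4.76×10^−5, giving log Q = −4.322.
By the Nernst equation, E = +1.74 − (0.0591/6)·(−4.322) = +1.78 V.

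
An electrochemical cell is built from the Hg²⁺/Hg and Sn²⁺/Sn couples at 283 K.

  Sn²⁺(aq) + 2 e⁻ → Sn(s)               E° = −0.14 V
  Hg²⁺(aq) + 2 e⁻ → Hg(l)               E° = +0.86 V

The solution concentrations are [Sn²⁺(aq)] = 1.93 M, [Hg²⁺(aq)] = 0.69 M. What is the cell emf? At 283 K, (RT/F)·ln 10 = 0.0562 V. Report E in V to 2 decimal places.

+0.99 V

Since E°(Hg²⁺/Hg) > E°(Sn²⁺/Sn), Hg²⁺/Hg serves as the cathode.
The standard potential is +0.86 − (−0.14) = +1.00 V and the balanced reaction transfers n = 2 electrons.
For the overall reaction Hg²⁺(aq) + Sn(s) → Hg(l) + Sn²⁺(aq), Q = [Sn²⁺(aq)] / [Hg²⁺(aq)] = 2.8, giving log Q = 0.447.
By the Nernst equation, E = +1.00 − (0.0562/2)·(0.447) = +0.99 V.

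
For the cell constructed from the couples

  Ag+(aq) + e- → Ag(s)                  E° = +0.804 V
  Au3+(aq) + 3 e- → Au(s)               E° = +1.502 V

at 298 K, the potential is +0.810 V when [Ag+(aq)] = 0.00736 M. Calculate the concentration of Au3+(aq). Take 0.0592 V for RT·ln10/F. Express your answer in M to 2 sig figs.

The Au³⁺/Au couple has the larger reduction potential, so it is the cathode: E°cell = +1.502 − (+0.804) = +0.698 V and n = 3.
Rearranging E = E° − (0.0592/n)·log Q gives log Q = 3(+0.698 − (+0.810))/0.0592 = −5.676.
The balanced reaction is Au3+(aq) + 3 Ag(s) → Au(s) + 3 Ag+(aq), so Q = [Ag+(aq)]^3 / [Au3+(aq)].
Solving for the unknown gives log [Au3+(aq)] = −0.723, so [Au3+(aq)] ≈ 0.19 M.

0.19 M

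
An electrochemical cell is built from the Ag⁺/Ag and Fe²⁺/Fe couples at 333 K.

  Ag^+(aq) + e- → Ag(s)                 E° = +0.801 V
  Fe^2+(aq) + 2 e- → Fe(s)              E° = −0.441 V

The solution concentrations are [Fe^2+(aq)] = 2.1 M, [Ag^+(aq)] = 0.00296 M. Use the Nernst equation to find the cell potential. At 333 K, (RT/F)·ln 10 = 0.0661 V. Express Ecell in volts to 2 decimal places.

The Ag⁺/Ag couple has the more positive E°, so it is the cathode; Fe²⁺/Fe is the anode.
E°cell = E°cat − E°an = +0.801 − (−0.441) = +1.242 V; n = 2.
Balancing gives 2 Ag^+(aq) + Fe(s) → 2 Ag(s) + Fe^2+(aq); hence Q = [Fe^2+(aq)] / [Ag^+(aq)]^2 = 2.4×10^5 (log Q = 5.380).
Applying E = E° − (RT ln10/nF)·log Q gives +1.242 − (0.0661/2)(5.380) = +1.06 V.

+1.06 V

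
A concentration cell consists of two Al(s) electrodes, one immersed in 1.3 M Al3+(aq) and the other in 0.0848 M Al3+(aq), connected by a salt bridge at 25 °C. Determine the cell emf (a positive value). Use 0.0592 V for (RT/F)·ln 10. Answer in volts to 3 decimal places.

For a concentration cell E°cell = 0, since both electrodes use the same couple.
The compartment with the higher Al3+(aq) concentration (1.3 M) acts as the cathode; ions are reduced there and produced at the dilute (0.0848 M) anode.
With n = 3, Ecell = −(0.0592/3)·log([dilute]/[conc]) = −(0.0592/3)·log(0.0848/1.3) = +0.023 V.

0.023 V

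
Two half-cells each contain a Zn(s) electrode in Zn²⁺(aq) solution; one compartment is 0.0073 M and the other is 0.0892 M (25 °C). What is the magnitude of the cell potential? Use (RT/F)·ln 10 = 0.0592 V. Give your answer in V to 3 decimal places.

0.032 V

For a concentration cell E°cell = 0, since both electrodes use the same couple.
The compartment with the higher Zn²⁺(aq) concentration (0.0892 M) acts as the cathode; ions are reduced there and produced at the dilute (0.0073 M) anode.
With n = 2, Ecell = −(0.0592/2)·log([dilute]/[conc]) = −(0.0592/2)·log(0.0073/0.0892) = +0.032 V.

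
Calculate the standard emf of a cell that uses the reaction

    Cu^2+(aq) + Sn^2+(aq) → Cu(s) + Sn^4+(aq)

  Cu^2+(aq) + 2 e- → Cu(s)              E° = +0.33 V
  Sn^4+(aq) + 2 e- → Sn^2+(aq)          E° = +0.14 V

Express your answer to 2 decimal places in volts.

Cu^2+(aq) gains electrons, so the Cu²⁺/Cu couple is the cathode; the Sn⁴⁺/Sn²⁺ couple is the anode.
E°cell = E°(cathode) − E°(anode) = +0.33 − (+0.14) = +0.19 V.

+0.19 V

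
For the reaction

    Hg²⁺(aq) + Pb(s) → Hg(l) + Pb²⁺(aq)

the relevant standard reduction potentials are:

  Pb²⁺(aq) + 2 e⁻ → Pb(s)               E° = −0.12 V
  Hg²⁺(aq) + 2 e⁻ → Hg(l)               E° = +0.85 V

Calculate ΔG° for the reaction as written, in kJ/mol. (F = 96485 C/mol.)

−187 kJ/mol

In the reaction as written Hg²⁺(aq) is reduced, so the Hg²⁺/Hg couple is the cathode and Pb²⁺/Pb is the anode.
E°cell = +0.85 − (−0.12) = +0.97 V; balancing electrons gives n = 2.
ΔG° = −nFE°cell = −(2)(96485)(+0.97) J/mol = −187 kJ/mol.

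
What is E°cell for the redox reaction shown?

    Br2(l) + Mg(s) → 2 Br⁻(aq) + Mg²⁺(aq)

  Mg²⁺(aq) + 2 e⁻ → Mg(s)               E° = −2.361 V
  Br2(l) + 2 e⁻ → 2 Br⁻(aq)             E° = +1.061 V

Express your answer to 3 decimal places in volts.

Br2(l) gains electrons, so the Br₂/Br⁻ couple is the cathode; the Mg²⁺/Mg couple is the anode.
E°cell = E°(cathode) − E°(anode) = +1.061 − (−2.361) = +3.422 V.
The positive value indicates the reaction is spontaneous as written.

+3.422 V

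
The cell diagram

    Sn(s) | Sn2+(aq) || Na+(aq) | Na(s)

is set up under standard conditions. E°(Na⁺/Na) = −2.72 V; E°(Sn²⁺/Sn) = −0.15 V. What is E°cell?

By convention the left-hand electrode in cell notation is the anode (oxidation) and the right-hand electrode is the cathode (reduction).
E°cell = E°(right) − E°(left) = −2.72 − (−0.15) = −2.57 V.
The negative sign shows that, as written, the cell would require an external voltage to drive the reaction.

−2.57 V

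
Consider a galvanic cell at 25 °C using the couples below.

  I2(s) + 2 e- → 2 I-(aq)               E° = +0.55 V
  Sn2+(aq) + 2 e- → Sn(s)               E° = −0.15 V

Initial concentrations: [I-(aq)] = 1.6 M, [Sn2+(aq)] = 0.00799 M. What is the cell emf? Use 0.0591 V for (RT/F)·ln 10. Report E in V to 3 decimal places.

The I₂/I⁻ couple has the more positive E°, so it is the cathode; Sn²⁺/Sn is the anode.
E°cell = E°cat − E°an = +0.55 − (−0.15) = +0.70 V; n = 2.
Balancing gives I2(s) + Sn(s) → 2 I-(aq) + Sn2+(aq); hence Q = [I-(aq)]^2·[Sn2+(aq)] = 0.0205 (log Q = −1.689).
E = E° − (0.0591/n)·log Q = +0.70 − (0.0591/2)(−1.689) = +0.750 V.

+0.750 V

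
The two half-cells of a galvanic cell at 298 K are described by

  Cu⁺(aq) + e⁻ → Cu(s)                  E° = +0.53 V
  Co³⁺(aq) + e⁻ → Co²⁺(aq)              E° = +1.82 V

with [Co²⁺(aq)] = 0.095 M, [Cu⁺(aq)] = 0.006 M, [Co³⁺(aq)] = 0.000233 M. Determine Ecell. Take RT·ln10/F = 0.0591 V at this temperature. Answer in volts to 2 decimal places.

+1.27 V

Since E°(Co³⁺/Co²⁺) > E°(Cu⁺/Cu), Co³⁺/Co²⁺ serves as the cathode.
E°cell = E°cat − E°an = +1.82 − (+0.53) = +1.29 V; n = 1.
Balancing gives Co³⁺(aq) + Cu(s) → Co²⁺(aq) + Cu⁺(aq); hence Q = ([Co²⁺(aq)]·[Cu⁺(aq)]) / [Co³⁺(aq)] = 2.45 (log Q = 0.389).
Applying E = E° − (RT ln10/nF)·log Q gives +1.29 − (0.0591/1)(0.389) = +1.27 V.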